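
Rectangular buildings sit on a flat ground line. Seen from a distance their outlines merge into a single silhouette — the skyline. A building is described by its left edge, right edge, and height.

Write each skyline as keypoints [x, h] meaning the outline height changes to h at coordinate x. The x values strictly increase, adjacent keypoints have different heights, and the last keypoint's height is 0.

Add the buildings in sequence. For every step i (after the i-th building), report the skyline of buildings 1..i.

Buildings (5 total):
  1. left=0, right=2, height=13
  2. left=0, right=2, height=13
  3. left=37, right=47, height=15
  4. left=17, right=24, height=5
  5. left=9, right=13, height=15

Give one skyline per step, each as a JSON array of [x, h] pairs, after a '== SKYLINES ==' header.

== SKYLINES ==
[[0,13],[2,0]]
[[0,13],[2,0]]
[[0,13],[2,0],[37,15],[47,0]]
[[0,13],[2,0],[17,5],[24,0],[37,15],[47,0]]
[[0,13],[2,0],[9,15],[13,0],[17,5],[24,0],[37,15],[47,0]]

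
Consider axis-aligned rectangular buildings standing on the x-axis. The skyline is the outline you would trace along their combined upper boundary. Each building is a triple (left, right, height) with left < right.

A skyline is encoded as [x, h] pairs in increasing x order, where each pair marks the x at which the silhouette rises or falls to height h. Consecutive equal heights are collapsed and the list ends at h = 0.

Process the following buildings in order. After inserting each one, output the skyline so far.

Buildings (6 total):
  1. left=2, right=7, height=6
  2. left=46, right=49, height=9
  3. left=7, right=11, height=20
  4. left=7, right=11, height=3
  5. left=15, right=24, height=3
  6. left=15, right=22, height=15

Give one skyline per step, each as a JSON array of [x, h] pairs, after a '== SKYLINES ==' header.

== SKYLINES ==
[[2,6],[7,0]]
[[2,6],[7,0],[46,9],[49,0]]
[[2,6],[7,20],[11,0],[46,9],[49,0]]
[[2,6],[7,20],[11,0],[46,9],[49,0]]
[[2,6],[7,20],[11,0],[15,3],[24,0],[46,9],[49,0]]
[[2,6],[7,20],[11,0],[15,15],[22,3],[24,0],[46,9],[49,0]]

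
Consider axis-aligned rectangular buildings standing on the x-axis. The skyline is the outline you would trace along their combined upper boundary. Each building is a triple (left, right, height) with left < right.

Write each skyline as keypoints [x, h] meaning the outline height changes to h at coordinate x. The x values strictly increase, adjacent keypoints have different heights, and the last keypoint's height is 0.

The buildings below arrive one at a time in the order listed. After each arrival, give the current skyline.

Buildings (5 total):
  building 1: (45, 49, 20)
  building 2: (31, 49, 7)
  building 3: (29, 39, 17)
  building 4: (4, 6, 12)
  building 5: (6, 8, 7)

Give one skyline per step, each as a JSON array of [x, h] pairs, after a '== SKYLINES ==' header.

== SKYLINES ==
[[45,20],[49,0]]
[[31,7],[45,20],[49,0]]
[[29,17],[39,7],[45,20],[49,0]]
[[4,12],[6,0],[29,17],[39,7],[45,20],[49,0]]
[[4,12],[6,7],[8,0],[29,17],[39,7],[45,20],[49,0]]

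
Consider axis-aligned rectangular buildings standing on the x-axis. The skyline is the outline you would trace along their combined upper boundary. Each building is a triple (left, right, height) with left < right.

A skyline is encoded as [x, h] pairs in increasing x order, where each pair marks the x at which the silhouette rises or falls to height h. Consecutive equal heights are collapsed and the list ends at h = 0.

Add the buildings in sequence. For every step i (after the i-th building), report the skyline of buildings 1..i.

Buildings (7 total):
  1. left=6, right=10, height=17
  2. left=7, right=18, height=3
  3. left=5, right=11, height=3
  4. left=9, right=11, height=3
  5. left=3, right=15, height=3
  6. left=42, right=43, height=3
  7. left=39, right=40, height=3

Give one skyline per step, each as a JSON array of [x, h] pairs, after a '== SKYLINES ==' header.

== SKYLINES ==
[[6,17],[10,0]]
[[6,17],[10,3],[18,0]]
[[5,3],[6,17],[10,3],[18,0]]
[[5,3],[6,17],[10,3],[18,0]]
[[3,3],[6,17],[10,3],[18,0]]
[[3,3],[6,17],[10,3],[18,0],[42,3],[43,0]]
[[3,3],[6,17],[10,3],[18,0],[39,3],[40,0],[42,3],[43,0]]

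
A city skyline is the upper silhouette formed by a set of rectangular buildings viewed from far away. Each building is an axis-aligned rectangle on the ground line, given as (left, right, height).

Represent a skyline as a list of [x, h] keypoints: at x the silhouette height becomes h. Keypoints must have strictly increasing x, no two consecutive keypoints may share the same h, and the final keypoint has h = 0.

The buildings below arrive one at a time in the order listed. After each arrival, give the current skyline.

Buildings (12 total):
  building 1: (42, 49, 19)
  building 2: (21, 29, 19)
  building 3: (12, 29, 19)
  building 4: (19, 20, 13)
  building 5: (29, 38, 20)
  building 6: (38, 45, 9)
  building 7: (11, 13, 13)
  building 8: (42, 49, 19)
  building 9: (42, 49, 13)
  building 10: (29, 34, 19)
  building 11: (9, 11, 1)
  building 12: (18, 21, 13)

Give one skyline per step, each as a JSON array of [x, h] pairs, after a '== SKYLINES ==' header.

== SKYLINES ==
[[42,19],[49,0]]
[[21,19],[29,0],[42,19],[49,0]]
[[12,19],[29,0],[42,19],[49,0]]
[[12,19],[29,0],[42,19],[49,0]]
[[12,19],[29,20],[38,0],[42,19],[49,0]]
[[12,19],[29,20],[38,9],[42,19],[49,0]]
[[11,13],[12,19],[29,20],[38,9],[42,19],[49,0]]
[[11,13],[12,19],[29,20],[38,9],[42,19],[49,0]]
[[11,13],[12,19],[29,20],[38,9],[42,19],[49,0]]
[[11,13],[12,19],[29,20],[38,9],[42,19],[49,0]]
[[9,1],[11,13],[12,19],[29,20],[38,9],[42,19],[49,0]]
[[9,1],[11,13],[12,19],[29,20],[38,9],[42,19],[49,0]]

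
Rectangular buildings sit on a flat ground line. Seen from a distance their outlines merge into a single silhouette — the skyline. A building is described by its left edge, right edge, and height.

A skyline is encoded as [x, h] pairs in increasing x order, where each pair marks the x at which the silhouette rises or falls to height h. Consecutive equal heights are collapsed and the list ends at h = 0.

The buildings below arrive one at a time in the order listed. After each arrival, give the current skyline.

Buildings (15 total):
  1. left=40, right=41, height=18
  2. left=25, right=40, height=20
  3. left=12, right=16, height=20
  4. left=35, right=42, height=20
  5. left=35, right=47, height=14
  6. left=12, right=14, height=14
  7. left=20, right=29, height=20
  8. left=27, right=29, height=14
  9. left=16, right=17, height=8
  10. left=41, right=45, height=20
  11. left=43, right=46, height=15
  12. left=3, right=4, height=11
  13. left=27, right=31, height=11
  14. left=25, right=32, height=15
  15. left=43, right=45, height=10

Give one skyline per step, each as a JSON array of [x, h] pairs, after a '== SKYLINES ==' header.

== SKYLINES ==
[[40,18],[41,0]]
[[25,20],[40,18],[41,0]]
[[12,20],[16,0],[25,20],[40,18],[41,0]]
[[12,20],[16,0],[25,20],[42,0]]
[[12,20],[16,0],[25,20],[42,14],[47,0]]
[[12,20],[16,0],[25,20],[42,14],[47,0]]
[[12,20],[16,0],[20,20],[42,14],[47,0]]
[[12,20],[16,0],[20,20],[42,14],[47,0]]
[[12,20],[16,8],[17,0],[20,20],[42,14],[47,0]]
[[12,20],[16,8],[17,0],[20,20],[45,14],[47,0]]
[[12,20],[16,8],[17,0],[20,20],[45,15],[46,14],[47,0]]
[[3,11],[4,0],[12,20],[16,8],[17,0],[20,20],[45,15],[46,14],[47,0]]
[[3,11],[4,0],[12,20],[16,8],[17,0],[20,20],[45,15],[46,14],[47,0]]
[[3,11],[4,0],[12,20],[16,8],[17,0],[20,20],[45,15],[46,14],[47,0]]
[[3,11],[4,0],[12,20],[16,8],[17,0],[20,20],[45,15],[46,14],[47,0]]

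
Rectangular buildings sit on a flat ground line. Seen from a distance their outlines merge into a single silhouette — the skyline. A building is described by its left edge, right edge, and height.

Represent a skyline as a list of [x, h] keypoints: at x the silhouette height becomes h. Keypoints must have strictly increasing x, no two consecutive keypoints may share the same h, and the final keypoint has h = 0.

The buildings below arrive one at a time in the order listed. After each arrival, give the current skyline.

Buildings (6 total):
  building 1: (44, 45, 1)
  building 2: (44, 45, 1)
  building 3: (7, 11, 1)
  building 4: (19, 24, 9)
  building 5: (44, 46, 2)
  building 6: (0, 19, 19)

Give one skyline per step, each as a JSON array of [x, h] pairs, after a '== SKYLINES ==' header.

== SKYLINES ==
[[44,1],[45,0]]
[[44,1],[45,0]]
[[7,1],[11,0],[44,1],[45,0]]
[[7,1],[11,0],[19,9],[24,0],[44,1],[45,0]]
[[7,1],[11,0],[19,9],[24,0],[44,2],[46,0]]
[[0,19],[19,9],[24,0],[44,2],[46,0]]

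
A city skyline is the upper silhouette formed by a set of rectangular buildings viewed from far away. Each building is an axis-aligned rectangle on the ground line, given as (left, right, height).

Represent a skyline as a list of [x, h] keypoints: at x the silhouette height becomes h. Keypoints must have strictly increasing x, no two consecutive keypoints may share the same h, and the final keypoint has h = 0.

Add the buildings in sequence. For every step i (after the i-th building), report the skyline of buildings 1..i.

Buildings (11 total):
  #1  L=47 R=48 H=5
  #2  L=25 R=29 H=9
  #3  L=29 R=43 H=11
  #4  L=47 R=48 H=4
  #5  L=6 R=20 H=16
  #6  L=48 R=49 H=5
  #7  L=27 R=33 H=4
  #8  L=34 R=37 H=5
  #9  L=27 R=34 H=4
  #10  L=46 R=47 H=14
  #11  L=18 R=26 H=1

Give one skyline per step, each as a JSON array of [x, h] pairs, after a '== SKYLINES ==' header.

== SKYLINES ==
[[47,5],[48,0]]
[[25,9],[29,0],[47,5],[48,0]]
[[25,9],[29,11],[43,0],[47,5],[48,0]]
[[25,9],[29,11],[43,0],[47,5],[48,0]]
[[6,16],[20,0],[25,9],[29,11],[43,0],[47,5],[48,0]]
[[6,16],[20,0],[25,9],[29,11],[43,0],[47,5],[49,0]]
[[6,16],[20,0],[25,9],[29,11],[43,0],[47,5],[49,0]]
[[6,16],[20,0],[25,9],[29,11],[43,0],[47,5],[49,0]]
[[6,16],[20,0],[25,9],[29,11],[43,0],[47,5],[49,0]]
[[6,16],[20,0],[25,9],[29,11],[43,0],[46,14],[47,5],[49,0]]
[[6,16],[20,1],[25,9],[29,11],[43,0],[46,14],[47,5],[49,0]]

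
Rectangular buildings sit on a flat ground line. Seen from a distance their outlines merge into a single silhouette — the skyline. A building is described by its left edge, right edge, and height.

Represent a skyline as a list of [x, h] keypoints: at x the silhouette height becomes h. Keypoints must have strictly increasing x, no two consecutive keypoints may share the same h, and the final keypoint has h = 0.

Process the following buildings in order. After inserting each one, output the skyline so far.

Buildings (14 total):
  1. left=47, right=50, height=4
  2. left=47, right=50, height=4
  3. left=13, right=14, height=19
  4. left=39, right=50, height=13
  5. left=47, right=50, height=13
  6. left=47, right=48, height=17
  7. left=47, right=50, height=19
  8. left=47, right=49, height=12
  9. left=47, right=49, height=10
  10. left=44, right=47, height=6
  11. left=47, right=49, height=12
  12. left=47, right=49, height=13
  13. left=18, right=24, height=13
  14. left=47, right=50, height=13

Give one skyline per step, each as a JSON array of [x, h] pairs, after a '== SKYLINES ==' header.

== SKYLINES ==
[[47,4],[50,0]]
[[47,4],[50,0]]
[[13,19],[14,0],[47,4],[50,0]]
[[13,19],[14,0],[39,13],[50,0]]
[[13,19],[14,0],[39,13],[50,0]]
[[13,19],[14,0],[39,13],[47,17],[48,13],[50,0]]
[[13,19],[14,0],[39,13],[47,19],[50,0]]
[[13,19],[14,0],[39,13],[47,19],[50,0]]
[[13,19],[14,0],[39,13],[47,19],[50,0]]
[[13,19],[14,0],[39,13],[47,19],[50,0]]
[[13,19],[14,0],[39,13],[47,19],[50,0]]
[[13,19],[14,0],[39,13],[47,19],[50,0]]
[[13,19],[14,0],[18,13],[24,0],[39,13],[47,19],[50,0]]
[[13,19],[14,0],[18,13],[24,0],[39,13],[47,19],[50,0]]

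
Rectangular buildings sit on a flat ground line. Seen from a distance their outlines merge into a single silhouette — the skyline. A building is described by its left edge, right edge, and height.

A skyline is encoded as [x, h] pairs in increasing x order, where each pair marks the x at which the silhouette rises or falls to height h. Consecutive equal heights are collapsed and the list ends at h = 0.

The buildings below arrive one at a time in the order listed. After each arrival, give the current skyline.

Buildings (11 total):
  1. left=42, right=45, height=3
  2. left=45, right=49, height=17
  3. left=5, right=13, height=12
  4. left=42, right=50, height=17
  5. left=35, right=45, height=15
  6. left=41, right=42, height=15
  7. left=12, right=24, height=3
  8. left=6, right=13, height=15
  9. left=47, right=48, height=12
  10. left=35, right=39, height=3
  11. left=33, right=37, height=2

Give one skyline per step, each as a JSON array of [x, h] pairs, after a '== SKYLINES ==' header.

== SKYLINES ==
[[42,3],[45,0]]
[[42,3],[45,17],[49,0]]
[[5,12],[13,0],[42,3],[45,17],[49,0]]
[[5,12],[13,0],[42,17],[50,0]]
[[5,12],[13,0],[35,15],[42,17],[50,0]]
[[5,12],[13,0],[35,15],[42,17],[50,0]]
[[5,12],[13,3],[24,0],[35,15],[42,17],[50,0]]
[[5,12],[6,15],[13,3],[24,0],[35,15],[42,17],[50,0]]
[[5,12],[6,15],[13,3],[24,0],[35,15],[42,17],[50,0]]
[[5,12],[6,15],[13,3],[24,0],[35,15],[42,17],[50,0]]
[[5,12],[6,15],[13,3],[24,0],[33,2],[35,15],[42,17],[50,0]]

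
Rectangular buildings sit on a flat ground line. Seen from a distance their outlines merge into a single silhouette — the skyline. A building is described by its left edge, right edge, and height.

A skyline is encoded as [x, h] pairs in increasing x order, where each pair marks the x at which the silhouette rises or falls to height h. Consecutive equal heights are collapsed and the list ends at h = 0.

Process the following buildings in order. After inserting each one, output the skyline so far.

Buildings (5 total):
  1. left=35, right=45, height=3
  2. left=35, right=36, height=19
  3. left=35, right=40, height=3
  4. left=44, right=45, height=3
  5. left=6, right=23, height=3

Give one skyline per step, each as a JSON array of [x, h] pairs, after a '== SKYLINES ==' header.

== SKYLINES ==
[[35,3],[45,0]]
[[35,19],[36,3],[45,0]]
[[35,19],[36,3],[45,0]]
[[35,19],[36,3],[45,0]]
[[6,3],[23,0],[35,19],[36,3],[45,0]]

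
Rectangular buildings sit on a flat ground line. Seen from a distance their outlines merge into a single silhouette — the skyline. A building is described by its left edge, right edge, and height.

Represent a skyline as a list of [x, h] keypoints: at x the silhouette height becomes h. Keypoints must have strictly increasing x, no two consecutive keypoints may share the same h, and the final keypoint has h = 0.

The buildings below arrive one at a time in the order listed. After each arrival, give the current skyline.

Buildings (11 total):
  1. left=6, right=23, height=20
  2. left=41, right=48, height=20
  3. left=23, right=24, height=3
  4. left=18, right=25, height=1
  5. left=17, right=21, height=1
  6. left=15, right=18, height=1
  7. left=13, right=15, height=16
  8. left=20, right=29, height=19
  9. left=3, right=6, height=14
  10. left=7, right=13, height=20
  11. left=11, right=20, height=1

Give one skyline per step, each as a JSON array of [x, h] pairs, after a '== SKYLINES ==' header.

== SKYLINES ==
[[6,20],[23,0]]
[[6,20],[23,0],[41,20],[48,0]]
[[6,20],[23,3],[24,0],[41,20],[48,0]]
[[6,20],[23,3],[24,1],[25,0],[41,20],[48,0]]
[[6,20],[23,3],[24,1],[25,0],[41,20],[48,0]]
[[6,20],[23,3],[24,1],[25,0],[41,20],[48,0]]
[[6,20],[23,3],[24,1],[25,0],[41,20],[48,0]]
[[6,20],[23,19],[29,0],[41,20],[48,0]]
[[3,14],[6,20],[23,19],[29,0],[41,20],[48,0]]
[[3,14],[6,20],[23,19],[29,0],[41,20],[48,0]]
[[3,14],[6,20],[23,19],[29,0],[41,20],[48,0]]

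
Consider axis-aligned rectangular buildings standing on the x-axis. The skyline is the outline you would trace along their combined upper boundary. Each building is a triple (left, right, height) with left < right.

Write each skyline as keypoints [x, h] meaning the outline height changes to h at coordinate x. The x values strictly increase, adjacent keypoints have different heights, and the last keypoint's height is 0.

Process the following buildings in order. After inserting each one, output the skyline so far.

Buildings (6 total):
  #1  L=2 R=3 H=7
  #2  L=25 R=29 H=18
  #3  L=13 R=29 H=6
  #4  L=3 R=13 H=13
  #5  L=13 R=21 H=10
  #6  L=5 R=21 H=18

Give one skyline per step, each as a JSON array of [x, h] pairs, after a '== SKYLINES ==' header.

== SKYLINES ==
[[2,7],[3,0]]
[[2,7],[3,0],[25,18],[29,0]]
[[2,7],[3,0],[13,6],[25,18],[29,0]]
[[2,7],[3,13],[13,6],[25,18],[29,0]]
[[2,7],[3,13],[13,10],[21,6],[25,18],[29,0]]
[[2,7],[3,13],[5,18],[21,6],[25,18],[29,0]]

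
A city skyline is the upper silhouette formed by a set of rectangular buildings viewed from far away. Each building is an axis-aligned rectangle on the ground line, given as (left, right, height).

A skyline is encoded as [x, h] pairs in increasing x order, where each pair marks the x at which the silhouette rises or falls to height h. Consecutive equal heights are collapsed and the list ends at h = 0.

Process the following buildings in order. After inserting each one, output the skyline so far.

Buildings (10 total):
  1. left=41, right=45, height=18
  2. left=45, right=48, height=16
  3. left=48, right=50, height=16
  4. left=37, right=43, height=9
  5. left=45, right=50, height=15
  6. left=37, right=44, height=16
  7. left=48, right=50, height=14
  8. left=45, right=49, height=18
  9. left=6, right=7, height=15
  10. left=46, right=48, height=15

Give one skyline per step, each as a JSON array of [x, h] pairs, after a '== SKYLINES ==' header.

== SKYLINES ==
[[41,18],[45,0]]
[[41,18],[45,16],[48,0]]
[[41,18],[45,16],[50,0]]
[[37,9],[41,18],[45,16],[50,0]]
[[37,9],[41,18],[45,16],[50,0]]
[[37,16],[41,18],[45,16],[50,0]]
[[37,16],[41,18],[45,16],[50,0]]
[[37,16],[41,18],[49,16],[50,0]]
[[6,15],[7,0],[37,16],[41,18],[49,16],[50,0]]
[[6,15],[7,0],[37,16],[41,18],[49,16],[50,0]]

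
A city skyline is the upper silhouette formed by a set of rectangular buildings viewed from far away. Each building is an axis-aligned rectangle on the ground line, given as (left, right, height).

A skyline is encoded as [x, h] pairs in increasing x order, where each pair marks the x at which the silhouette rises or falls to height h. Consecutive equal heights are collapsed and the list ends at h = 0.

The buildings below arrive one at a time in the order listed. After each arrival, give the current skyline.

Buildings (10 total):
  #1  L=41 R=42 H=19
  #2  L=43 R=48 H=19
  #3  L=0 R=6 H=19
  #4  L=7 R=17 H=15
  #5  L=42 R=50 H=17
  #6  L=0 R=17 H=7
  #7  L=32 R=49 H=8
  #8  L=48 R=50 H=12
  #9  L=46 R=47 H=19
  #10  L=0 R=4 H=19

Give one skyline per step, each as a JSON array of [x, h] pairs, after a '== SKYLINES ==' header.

== SKYLINES ==
[[41,19],[42,0]]
[[41,19],[42,0],[43,19],[48,0]]
[[0,19],[6,0],[41,19],[42,0],[43,19],[48,0]]
[[0,19],[6,0],[7,15],[17,0],[41,19],[42,0],[43,19],[48,0]]
[[0,19],[6,0],[7,15],[17,0],[41,19],[42,17],[43,19],[48,17],[50,0]]
[[0,19],[6,7],[7,15],[17,0],[41,19],[42,17],[43,19],[48,17],[50,0]]
[[0,19],[6,7],[7,15],[17,0],[32,8],[41,19],[42,17],[43,19],[48,17],[50,0]]
[[0,19],[6,7],[7,15],[17,0],[32,8],[41,19],[42,17],[43,19],[48,17],[50,0]]
[[0,19],[6,7],[7,15],[17,0],[32,8],[41,19],[42,17],[43,19],[48,17],[50,0]]
[[0,19],[6,7],[7,15],[17,0],[32,8],[41,19],[42,17],[43,19],[48,17],[50,0]]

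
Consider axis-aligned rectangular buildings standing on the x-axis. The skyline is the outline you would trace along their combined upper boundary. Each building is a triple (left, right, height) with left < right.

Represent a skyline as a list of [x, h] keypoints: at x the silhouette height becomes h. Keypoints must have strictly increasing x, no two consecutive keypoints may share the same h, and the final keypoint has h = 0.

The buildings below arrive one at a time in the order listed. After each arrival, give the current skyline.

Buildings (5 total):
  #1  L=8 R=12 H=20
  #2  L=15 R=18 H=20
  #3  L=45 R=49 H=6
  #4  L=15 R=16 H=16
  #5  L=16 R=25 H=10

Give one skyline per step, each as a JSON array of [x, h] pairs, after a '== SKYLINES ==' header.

== SKYLINES ==
[[8,20],[12,0]]
[[8,20],[12,0],[15,20],[18,0]]
[[8,20],[12,0],[15,20],[18,0],[45,6],[49,0]]
[[8,20],[12,0],[15,20],[18,0],[45,6],[49,0]]
[[8,20],[12,0],[15,20],[18,10],[25,0],[45,6],[49,0]]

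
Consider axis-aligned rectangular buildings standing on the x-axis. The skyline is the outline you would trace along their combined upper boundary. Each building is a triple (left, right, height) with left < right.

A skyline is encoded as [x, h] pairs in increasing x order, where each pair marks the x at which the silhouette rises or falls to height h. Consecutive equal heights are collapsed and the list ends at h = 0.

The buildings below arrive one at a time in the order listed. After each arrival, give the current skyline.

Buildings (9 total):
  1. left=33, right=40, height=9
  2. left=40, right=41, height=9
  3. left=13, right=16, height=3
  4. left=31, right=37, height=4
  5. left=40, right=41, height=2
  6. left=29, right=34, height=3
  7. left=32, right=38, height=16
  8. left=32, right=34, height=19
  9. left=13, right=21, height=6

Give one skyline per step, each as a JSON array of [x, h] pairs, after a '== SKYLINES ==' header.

== SKYLINES ==
[[33,9],[40,0]]
[[33,9],[41,0]]
[[13,3],[16,0],[33,9],[41,0]]
[[13,3],[16,0],[31,4],[33,9],[41,0]]
[[13,3],[16,0],[31,4],[33,9],[41,0]]
[[13,3],[16,0],[29,3],[31,4],[33,9],[41,0]]
[[13,3],[16,0],[29,3],[31,4],[32,16],[38,9],[41,0]]
[[13,3],[16,0],[29,3],[31,4],[32,19],[34,16],[38,9],[41,0]]
[[13,6],[21,0],[29,3],[31,4],[32,19],[34,16],[38,9],[41,0]]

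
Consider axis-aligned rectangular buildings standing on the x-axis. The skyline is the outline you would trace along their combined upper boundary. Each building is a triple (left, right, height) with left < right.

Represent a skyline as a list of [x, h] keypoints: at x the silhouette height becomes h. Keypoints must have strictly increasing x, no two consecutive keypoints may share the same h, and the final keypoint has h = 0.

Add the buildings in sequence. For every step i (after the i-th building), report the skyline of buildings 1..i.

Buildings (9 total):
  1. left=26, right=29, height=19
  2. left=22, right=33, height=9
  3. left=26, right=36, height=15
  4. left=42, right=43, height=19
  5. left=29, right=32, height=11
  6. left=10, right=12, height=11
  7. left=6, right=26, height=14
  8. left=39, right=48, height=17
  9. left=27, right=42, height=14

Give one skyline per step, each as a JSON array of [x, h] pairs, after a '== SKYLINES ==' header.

== SKYLINES ==
[[26,19],[29,0]]
[[22,9],[26,19],[29,9],[33,0]]
[[22,9],[26,19],[29,15],[36,0]]
[[22,9],[26,19],[29,15],[36,0],[42,19],[43,0]]
[[22,9],[26,19],[29,15],[36,0],[42,19],[43,0]]
[[10,11],[12,0],[22,9],[26,19],[29,15],[36,0],[42,19],[43,0]]
[[6,14],[26,19],[29,15],[36,0],[42,19],[43,0]]
[[6,14],[26,19],[29,15],[36,0],[39,17],[42,19],[43,17],[48,0]]
[[6,14],[26,19],[29,15],[36,14],[39,17],[42,19],[43,17],[48,0]]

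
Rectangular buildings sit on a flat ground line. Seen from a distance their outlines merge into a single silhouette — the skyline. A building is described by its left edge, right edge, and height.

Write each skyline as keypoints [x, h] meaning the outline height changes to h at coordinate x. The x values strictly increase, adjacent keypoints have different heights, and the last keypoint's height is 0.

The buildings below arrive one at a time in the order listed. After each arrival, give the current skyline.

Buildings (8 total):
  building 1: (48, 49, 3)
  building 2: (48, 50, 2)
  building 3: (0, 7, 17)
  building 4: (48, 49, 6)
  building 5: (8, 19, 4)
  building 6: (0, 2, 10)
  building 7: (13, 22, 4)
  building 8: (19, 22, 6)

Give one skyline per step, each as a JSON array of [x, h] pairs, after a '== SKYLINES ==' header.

== SKYLINES ==
[[48,3],[49,0]]
[[48,3],[49,2],[50,0]]
[[0,17],[7,0],[48,3],[49,2],[50,0]]
[[0,17],[7,0],[48,6],[49,2],[50,0]]
[[0,17],[7,0],[8,4],[19,0],[48,6],[49,2],[50,0]]
[[0,17],[7,0],[8,4],[19,0],[48,6],[49,2],[50,0]]
[[0,17],[7,0],[8,4],[22,0],[48,6],[49,2],[50,0]]
[[0,17],[7,0],[8,4],[19,6],[22,0],[48,6],[49,2],[50,0]]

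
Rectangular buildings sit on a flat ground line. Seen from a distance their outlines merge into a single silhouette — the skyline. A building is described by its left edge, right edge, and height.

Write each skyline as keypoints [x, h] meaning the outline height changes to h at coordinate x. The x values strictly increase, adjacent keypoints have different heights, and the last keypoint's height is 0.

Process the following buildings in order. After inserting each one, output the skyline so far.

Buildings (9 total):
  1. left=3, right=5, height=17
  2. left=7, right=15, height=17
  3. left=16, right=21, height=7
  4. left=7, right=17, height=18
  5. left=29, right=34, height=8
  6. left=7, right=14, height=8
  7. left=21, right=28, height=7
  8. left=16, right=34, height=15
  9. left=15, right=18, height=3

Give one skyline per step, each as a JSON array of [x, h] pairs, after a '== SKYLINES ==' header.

== SKYLINES ==
[[3,17],[5,0]]
[[3,17],[5,0],[7,17],[15,0]]
[[3,17],[5,0],[7,17],[15,0],[16,7],[21,0]]
[[3,17],[5,0],[7,18],[17,7],[21,0]]
[[3,17],[5,0],[7,18],[17,7],[21,0],[29,8],[34,0]]
[[3,17],[5,0],[7,18],[17,7],[21,0],[29,8],[34,0]]
[[3,17],[5,0],[7,18],[17,7],[28,0],[29,8],[34,0]]
[[3,17],[5,0],[7,18],[17,15],[34,0]]
[[3,17],[5,0],[7,18],[17,15],[34,0]]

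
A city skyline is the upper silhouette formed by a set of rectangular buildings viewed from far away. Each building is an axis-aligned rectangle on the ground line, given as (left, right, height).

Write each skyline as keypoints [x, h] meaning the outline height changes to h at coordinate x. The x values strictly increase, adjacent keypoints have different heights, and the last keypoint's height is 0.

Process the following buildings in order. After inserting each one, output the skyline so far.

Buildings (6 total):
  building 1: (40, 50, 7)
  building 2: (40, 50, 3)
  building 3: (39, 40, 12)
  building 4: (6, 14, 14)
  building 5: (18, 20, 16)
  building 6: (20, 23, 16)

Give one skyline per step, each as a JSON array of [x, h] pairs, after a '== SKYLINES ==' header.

== SKYLINES ==
[[40,7],[50,0]]
[[40,7],[50,0]]
[[39,12],[40,7],[50,0]]
[[6,14],[14,0],[39,12],[40,7],[50,0]]
[[6,14],[14,0],[18,16],[20,0],[39,12],[40,7],[50,0]]
[[6,14],[14,0],[18,16],[23,0],[39,12],[40,7],[50,0]]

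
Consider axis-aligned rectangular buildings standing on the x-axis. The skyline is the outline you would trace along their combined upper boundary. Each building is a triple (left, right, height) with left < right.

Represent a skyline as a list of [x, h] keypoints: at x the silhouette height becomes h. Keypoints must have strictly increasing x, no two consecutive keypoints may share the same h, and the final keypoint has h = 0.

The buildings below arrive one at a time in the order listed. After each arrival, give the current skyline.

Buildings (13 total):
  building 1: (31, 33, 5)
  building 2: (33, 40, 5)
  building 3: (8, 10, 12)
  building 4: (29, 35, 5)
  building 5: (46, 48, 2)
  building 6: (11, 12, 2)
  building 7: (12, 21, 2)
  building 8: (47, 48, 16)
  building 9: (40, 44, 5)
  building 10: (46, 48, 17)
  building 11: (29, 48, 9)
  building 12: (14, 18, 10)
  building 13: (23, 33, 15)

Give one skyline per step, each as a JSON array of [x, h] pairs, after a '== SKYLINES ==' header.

== SKYLINES ==
[[31,5],[33,0]]
[[31,5],[40,0]]
[[8,12],[10,0],[31,5],[40,0]]
[[8,12],[10,0],[29,5],[40,0]]
[[8,12],[10,0],[29,5],[40,0],[46,2],[48,0]]
[[8,12],[10,0],[11,2],[12,0],[29,5],[40,0],[46,2],[48,0]]
[[8,12],[10,0],[11,2],[21,0],[29,5],[40,0],[46,2],[48,0]]
[[8,12],[10,0],[11,2],[21,0],[29,5],[40,0],[46,2],[47,16],[48,0]]
[[8,12],[10,0],[11,2],[21,0],[29,5],[44,0],[46,2],[47,16],[48,0]]
[[8,12],[10,0],[11,2],[21,0],[29,5],[44,0],[46,17],[48,0]]
[[8,12],[10,0],[11,2],[21,0],[29,9],[46,17],[48,0]]
[[8,12],[10,0],[11,2],[14,10],[18,2],[21,0],[29,9],[46,17],[48,0]]
[[8,12],[10,0],[11,2],[14,10],[18,2],[21,0],[23,15],[33,9],[46,17],[48,0]]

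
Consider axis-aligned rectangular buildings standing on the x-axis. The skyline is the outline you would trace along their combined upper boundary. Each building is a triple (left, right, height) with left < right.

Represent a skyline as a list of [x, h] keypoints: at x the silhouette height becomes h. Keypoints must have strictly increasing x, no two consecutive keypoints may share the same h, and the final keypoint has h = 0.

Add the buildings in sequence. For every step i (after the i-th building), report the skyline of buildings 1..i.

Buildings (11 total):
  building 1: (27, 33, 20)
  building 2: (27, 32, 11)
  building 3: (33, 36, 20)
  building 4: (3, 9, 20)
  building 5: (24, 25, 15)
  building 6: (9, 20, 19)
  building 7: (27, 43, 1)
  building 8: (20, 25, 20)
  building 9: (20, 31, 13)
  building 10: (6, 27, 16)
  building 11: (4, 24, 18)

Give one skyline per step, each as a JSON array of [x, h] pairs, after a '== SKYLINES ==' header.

== SKYLINES ==
[[27,20],[33,0]]
[[27,20],[33,0]]
[[27,20],[36,0]]
[[3,20],[9,0],[27,20],[36,0]]
[[3,20],[9,0],[24,15],[25,0],[27,20],[36,0]]
[[3,20],[9,19],[20,0],[24,15],[25,0],[27,20],[36,0]]
[[3,20],[9,19],[20,0],[24,15],[25,0],[27,20],[36,1],[43,0]]
[[3,20],[9,19],[20,20],[25,0],[27,20],[36,1],[43,0]]
[[3,20],[9,19],[20,20],[25,13],[27,20],[36,1],[43,0]]
[[3,20],[9,19],[20,20],[25,16],[27,20],[36,1],[43,0]]
[[3,20],[9,19],[20,20],[25,16],[27,20],[36,1],[43,0]]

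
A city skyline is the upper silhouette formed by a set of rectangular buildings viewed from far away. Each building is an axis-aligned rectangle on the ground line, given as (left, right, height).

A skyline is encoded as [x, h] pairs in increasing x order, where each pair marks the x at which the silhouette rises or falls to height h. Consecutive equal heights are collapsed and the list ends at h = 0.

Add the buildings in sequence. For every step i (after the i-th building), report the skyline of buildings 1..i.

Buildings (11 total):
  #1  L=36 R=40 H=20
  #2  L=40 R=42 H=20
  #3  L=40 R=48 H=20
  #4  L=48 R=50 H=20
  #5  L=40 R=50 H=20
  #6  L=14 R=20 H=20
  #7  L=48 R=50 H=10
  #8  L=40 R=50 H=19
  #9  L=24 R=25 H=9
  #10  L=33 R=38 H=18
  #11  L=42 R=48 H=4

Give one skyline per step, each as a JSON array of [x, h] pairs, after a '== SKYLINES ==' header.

== SKYLINES ==
[[36,20],[40,0]]
[[36,20],[42,0]]
[[36,20],[48,0]]
[[36,20],[50,0]]
[[36,20],[50,0]]
[[14,20],[20,0],[36,20],[50,0]]
[[14,20],[20,0],[36,20],[50,0]]
[[14,20],[20,0],[36,20],[50,0]]
[[14,20],[20,0],[24,9],[25,0],[36,20],[50,0]]
[[14,20],[20,0],[24,9],[25,0],[33,18],[36,20],[50,0]]
[[14,20],[20,0],[24,9],[25,0],[33,18],[36,20],[50,0]]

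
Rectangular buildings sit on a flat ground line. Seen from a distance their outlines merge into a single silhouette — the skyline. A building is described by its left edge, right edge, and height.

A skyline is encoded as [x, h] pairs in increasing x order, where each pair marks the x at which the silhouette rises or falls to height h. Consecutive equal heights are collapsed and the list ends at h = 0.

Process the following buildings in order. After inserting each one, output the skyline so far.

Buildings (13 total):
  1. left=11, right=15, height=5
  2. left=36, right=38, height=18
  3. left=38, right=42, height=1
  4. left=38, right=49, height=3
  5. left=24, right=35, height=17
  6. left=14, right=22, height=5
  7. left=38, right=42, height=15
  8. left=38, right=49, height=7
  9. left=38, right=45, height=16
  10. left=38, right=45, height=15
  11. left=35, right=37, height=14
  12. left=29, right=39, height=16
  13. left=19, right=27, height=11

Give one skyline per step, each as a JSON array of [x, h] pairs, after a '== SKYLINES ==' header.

== SKYLINES ==
[[11,5],[15,0]]
[[11,5],[15,0],[36,18],[38,0]]
[[11,5],[15,0],[36,18],[38,1],[42,0]]
[[11,5],[15,0],[36,18],[38,3],[49,0]]
[[11,5],[15,0],[24,17],[35,0],[36,18],[38,3],[49,0]]
[[11,5],[22,0],[24,17],[35,0],[36,18],[38,3],[49,0]]
[[11,5],[22,0],[24,17],[35,0],[36,18],[38,15],[42,3],[49,0]]
[[11,5],[22,0],[24,17],[35,0],[36,18],[38,15],[42,7],[49,0]]
[[11,5],[22,0],[24,17],[35,0],[36,18],[38,16],[45,7],[49,0]]
[[11,5],[22,0],[24,17],[35,0],[36,18],[38,16],[45,7],[49,0]]
[[11,5],[22,0],[24,17],[35,14],[36,18],[38,16],[45,7],[49,0]]
[[11,5],[22,0],[24,17],[35,16],[36,18],[38,16],[45,7],[49,0]]
[[11,5],[19,11],[24,17],[35,16],[36,18],[38,16],[45,7],[49,0]]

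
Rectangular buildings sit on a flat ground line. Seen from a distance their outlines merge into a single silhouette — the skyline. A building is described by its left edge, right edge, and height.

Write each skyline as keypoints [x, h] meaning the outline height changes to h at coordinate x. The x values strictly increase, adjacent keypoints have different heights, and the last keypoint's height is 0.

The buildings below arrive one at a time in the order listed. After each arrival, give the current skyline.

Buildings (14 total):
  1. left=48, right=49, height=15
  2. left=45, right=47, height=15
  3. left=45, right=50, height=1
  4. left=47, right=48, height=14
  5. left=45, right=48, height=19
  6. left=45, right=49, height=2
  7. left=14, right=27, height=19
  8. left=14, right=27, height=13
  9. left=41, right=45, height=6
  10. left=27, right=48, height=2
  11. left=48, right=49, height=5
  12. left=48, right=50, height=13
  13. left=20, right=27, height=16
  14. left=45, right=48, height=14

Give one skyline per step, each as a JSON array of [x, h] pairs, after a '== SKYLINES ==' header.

== SKYLINES ==
[[48,15],[49,0]]
[[45,15],[47,0],[48,15],[49,0]]
[[45,15],[47,1],[48,15],[49,1],[50,0]]
[[45,15],[47,14],[48,15],[49,1],[50,0]]
[[45,19],[48,15],[49,1],[50,0]]
[[45,19],[48,15],[49,1],[50,0]]
[[14,19],[27,0],[45,19],[48,15],[49,1],[50,0]]
[[14,19],[27,0],[45,19],[48,15],[49,1],[50,0]]
[[14,19],[27,0],[41,6],[45,19],[48,15],[49,1],[50,0]]
[[14,19],[27,2],[41,6],[45,19],[48,15],[49,1],[50,0]]
[[14,19],[27,2],[41,6],[45,19],[48,15],[49,1],[50,0]]
[[14,19],[27,2],[41,6],[45,19],[48,15],[49,13],[50,0]]
[[14,19],[27,2],[41,6],[45,19],[48,15],[49,13],[50,0]]
[[14,19],[27,2],[41,6],[45,19],[48,15],[49,13],[50,0]]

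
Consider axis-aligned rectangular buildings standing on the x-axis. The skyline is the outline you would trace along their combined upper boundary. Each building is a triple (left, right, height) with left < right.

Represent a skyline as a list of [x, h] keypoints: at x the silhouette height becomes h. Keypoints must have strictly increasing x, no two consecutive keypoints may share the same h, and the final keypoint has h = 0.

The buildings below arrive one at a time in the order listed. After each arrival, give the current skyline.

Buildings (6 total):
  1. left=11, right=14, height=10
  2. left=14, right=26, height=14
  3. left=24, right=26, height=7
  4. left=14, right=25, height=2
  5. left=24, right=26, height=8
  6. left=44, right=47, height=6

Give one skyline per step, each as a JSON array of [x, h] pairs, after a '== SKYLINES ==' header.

== SKYLINES ==
[[11,10],[14,0]]
[[11,10],[14,14],[26,0]]
[[11,10],[14,14],[26,0]]
[[11,10],[14,14],[26,0]]
[[11,10],[14,14],[26,0]]
[[11,10],[14,14],[26,0],[44,6],[47,0]]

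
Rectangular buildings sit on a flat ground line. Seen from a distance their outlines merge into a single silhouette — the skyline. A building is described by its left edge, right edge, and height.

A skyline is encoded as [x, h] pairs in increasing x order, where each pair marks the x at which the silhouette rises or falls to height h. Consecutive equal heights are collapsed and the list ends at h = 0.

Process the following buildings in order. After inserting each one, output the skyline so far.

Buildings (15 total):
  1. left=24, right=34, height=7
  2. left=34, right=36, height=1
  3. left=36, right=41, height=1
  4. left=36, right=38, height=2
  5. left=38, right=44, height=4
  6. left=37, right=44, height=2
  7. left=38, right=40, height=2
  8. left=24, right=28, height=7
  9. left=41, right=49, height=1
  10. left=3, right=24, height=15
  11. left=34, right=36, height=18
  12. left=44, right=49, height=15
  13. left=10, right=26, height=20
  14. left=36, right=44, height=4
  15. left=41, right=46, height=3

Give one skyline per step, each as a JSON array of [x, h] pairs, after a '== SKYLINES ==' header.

== SKYLINES ==
[[24,7],[34,0]]
[[24,7],[34,1],[36,0]]
[[24,7],[34,1],[41,0]]
[[24,7],[34,1],[36,2],[38,1],[41,0]]
[[24,7],[34,1],[36,2],[38,4],[44,0]]
[[24,7],[34,1],[36,2],[38,4],[44,0]]
[[24,7],[34,1],[36,2],[38,4],[44,0]]
[[24,7],[34,1],[36,2],[38,4],[44,0]]
[[24,7],[34,1],[36,2],[38,4],[44,1],[49,0]]
[[3,15],[24,7],[34,1],[36,2],[38,4],[44,1],[49,0]]
[[3,15],[24,7],[34,18],[36,2],[38,4],[44,1],[49,0]]
[[3,15],[24,7],[34,18],[36,2],[38,4],[44,15],[49,0]]
[[3,15],[10,20],[26,7],[34,18],[36,2],[38,4],[44,15],[49,0]]
[[3,15],[10,20],[26,7],[34,18],[36,4],[44,15],[49,0]]
[[3,15],[10,20],[26,7],[34,18],[36,4],[44,15],[49,0]]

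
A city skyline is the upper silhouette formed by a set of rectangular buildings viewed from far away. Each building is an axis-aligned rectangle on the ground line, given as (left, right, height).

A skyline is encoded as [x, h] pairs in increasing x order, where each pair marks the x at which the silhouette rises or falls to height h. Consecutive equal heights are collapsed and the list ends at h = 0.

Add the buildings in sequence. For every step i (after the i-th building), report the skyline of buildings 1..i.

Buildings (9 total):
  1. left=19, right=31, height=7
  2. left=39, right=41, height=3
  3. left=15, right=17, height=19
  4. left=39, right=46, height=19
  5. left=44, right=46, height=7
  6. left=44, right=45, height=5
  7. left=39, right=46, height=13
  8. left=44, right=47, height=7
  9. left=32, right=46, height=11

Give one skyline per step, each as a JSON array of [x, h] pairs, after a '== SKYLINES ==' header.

== SKYLINES ==
[[19,7],[31,0]]
[[19,7],[31,0],[39,3],[41,0]]
[[15,19],[17,0],[19,7],[31,0],[39,3],[41,0]]
[[15,19],[17,0],[19,7],[31,0],[39,19],[46,0]]
[[15,19],[17,0],[19,7],[31,0],[39,19],[46,0]]
[[15,19],[17,0],[19,7],[31,0],[39,19],[46,0]]
[[15,19],[17,0],[19,7],[31,0],[39,19],[46,0]]
[[15,19],[17,0],[19,7],[31,0],[39,19],[46,7],[47,0]]
[[15,19],[17,0],[19,7],[31,0],[32,11],[39,19],[46,7],[47,0]]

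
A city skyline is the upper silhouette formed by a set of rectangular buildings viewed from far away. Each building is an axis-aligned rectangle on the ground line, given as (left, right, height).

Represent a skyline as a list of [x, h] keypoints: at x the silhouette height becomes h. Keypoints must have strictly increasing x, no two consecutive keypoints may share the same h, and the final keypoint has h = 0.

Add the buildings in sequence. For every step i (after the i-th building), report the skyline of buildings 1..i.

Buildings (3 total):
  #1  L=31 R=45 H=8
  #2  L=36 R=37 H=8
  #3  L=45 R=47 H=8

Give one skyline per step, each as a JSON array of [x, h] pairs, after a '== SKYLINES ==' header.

== SKYLINES ==
[[31,8],[45,0]]
[[31,8],[45,0]]
[[31,8],[47,0]]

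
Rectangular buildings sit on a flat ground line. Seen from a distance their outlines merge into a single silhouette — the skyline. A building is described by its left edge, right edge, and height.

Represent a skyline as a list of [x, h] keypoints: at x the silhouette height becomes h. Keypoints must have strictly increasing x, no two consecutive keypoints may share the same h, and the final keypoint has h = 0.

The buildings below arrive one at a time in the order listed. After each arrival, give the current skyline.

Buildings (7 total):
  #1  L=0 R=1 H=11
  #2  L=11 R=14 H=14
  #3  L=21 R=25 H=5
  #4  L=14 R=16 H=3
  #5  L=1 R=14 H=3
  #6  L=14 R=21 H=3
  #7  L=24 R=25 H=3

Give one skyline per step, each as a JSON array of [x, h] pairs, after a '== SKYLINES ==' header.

== SKYLINES ==
[[0,11],[1,0]]
[[0,11],[1,0],[11,14],[14,0]]
[[0,11],[1,0],[11,14],[14,0],[21,5],[25,0]]
[[0,11],[1,0],[11,14],[14,3],[16,0],[21,5],[25,0]]
[[0,11],[1,3],[11,14],[14,3],[16,0],[21,5],[25,0]]
[[0,11],[1,3],[11,14],[14,3],[21,5],[25,0]]
[[0,11],[1,3],[11,14],[14,3],[21,5],[25,0]]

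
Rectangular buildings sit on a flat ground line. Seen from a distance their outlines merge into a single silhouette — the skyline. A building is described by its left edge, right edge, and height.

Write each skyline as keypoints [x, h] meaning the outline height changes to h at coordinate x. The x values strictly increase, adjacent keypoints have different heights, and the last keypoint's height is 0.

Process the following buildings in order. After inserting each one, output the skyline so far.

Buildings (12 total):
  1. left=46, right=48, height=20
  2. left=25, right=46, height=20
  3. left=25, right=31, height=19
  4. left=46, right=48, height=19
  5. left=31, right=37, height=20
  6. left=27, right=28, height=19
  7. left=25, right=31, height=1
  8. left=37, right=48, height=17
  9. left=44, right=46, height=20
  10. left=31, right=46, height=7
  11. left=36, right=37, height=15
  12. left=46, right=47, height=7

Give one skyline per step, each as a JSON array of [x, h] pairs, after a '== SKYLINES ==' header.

== SKYLINES ==
[[46,20],[48,0]]
[[25,20],[48,0]]
[[25,20],[48,0]]
[[25,20],[48,0]]
[[25,20],[48,0]]
[[25,20],[48,0]]
[[25,20],[48,0]]
[[25,20],[48,0]]
[[25,20],[48,0]]
[[25,20],[48,0]]
[[25,20],[48,0]]
[[25,20],[48,0]]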